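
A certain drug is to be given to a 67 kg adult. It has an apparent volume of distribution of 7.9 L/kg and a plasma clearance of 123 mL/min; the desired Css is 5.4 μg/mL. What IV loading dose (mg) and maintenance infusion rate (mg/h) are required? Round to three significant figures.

Vd(total) = 67 kg × 7.9 L/kg = 529.3 L
LD = Vd · C_target = 529.3 × 5.4 = 2858 mg
CL = 123 mL/min × 60/1000 = 7.380 L/h
Infusion rate = 7.380 L/h × 5.4 mg/L = 39.85 mg/h

(a) 2860 mg; (b) 39.9 mg/h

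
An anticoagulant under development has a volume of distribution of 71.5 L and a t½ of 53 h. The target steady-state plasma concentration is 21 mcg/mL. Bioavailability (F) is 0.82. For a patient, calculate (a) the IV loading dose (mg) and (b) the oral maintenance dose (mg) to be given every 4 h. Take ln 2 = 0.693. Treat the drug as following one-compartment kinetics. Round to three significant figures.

(a) 1500 mg; (b) 95.8 mg

LD = Vd × C = 71.50 × 21 = 1502 mg
CL = 0.693 × Vd / t½ = 0.693 × 71.50 / 53 = 0.9349 L/h
D = CL × Css × τ / F = 0.9349 × 21 × 4 / 0.82 = 95.77 mg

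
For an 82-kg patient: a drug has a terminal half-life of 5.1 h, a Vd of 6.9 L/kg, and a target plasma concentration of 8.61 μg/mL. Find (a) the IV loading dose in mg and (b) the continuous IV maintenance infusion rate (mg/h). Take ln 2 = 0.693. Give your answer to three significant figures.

(a) 4870 mg; (b) 662 mg/h

Total Vd = 6.9 × 82 = 565.8 L
LD = Vd × C = 565.8 × 8.61 = 4872 mg
CL = 0.693 × Vd / t½ = 0.693 × 565.8 / 5.1 = 76.88 L/h
Infusion rate = CL × Css = 76.88 × 8.61 = 661.9 mg/h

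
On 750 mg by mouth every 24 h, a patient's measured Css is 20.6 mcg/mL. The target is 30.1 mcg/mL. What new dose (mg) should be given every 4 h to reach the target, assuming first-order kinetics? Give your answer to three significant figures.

With linear kinetics, Css is proportional to dose rate (D/τ) at fixed clearance.
D₂ = D₁ × (Css,target / Css,current) × (τ₂/τ₁) = 750 × (30.1/20.6) × (4/24) = 182.6 mg

183 mg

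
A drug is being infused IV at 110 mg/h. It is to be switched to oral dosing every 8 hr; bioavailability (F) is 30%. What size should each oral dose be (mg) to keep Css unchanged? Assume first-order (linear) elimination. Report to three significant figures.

2930 mg

To maintain the same Css, the systemic dosing rate must be unchanged: F·D/τ = infusion rate.
D = rate × τ / F = 110 × 8 / 0.3 = 2933 mg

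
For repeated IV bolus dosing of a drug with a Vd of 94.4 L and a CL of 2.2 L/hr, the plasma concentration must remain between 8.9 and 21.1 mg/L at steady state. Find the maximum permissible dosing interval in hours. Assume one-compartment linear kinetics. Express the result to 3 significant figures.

37.0 h

k = CL / Vd = 2.200 / 94.40 = 0.02331 h⁻¹
Between IV bolus doses, concentration decays as C = C₀·e^(−kτ), so C_peak/C_trough = e^(kτ).
τ_max = ln(C_peak/C_trough) / k = ln(21.1/8.9) / 0.02331 = 0.8632 / 0.02331 = 37.03 h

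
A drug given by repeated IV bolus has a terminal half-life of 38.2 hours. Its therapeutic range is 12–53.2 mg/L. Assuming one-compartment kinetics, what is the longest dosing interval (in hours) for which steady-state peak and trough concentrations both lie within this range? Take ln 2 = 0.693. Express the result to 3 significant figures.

82.1 h

k = 0.693 / t½ = 0.693 / 38.2 = 0.01814 h⁻¹
Between IV bolus doses, concentration decays as C = C₀·e^(−kτ), so C_peak/C_trough = e^(kτ).
τ_max = ln(C_peak/C_trough) / k = ln(53.2/12) / 0.01814 = 1.489 / 0.01814 = 82.08 h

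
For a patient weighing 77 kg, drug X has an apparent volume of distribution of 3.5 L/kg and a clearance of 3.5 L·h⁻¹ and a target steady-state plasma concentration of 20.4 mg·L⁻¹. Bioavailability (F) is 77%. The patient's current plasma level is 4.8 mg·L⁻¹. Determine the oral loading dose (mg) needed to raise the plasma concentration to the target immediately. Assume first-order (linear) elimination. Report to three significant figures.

Vd(total) = 77 kg × 3.5 L/kg = 269.5 L
Concentration deficit ΔC = 20.4 − 4.8 = 15.60 mg/L
LD = Vd × ΔC / F = 269.5 × 15.60 / 0.77 = 5460 mg

5460 mg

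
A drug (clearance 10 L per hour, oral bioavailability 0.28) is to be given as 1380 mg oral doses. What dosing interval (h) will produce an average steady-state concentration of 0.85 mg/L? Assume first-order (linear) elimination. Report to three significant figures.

45.5 h

F·D/τ = CL·Css → τ = F·D / (CL·Css).
τ = 0.28 × 1380 / (10 × 0.85) = 45.46 h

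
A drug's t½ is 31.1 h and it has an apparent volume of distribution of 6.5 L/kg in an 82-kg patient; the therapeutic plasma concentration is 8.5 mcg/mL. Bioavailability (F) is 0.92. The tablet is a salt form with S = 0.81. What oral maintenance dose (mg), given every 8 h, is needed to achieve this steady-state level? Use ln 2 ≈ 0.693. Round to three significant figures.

1080 mg

Total Vd = 6.5 × 82 = 533.0 L
CL = ln 2 · Vd / t½ = 0.693 × 533.0 / 31.1 = 11.88 L/h
D = CL × Css × τ / F / S = 11.88 × 8.5 × 8 / 0.92 / 0.81 = 1084 mg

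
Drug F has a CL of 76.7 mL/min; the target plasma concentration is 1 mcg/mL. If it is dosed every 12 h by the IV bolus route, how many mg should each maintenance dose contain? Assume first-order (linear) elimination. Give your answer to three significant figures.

Convert clearance: 76.7 mL/min × 60 min/h ÷ 1000 mL/L = 4.602 L/h
D = CL × Css × τ = 4.602 × 1 × 12 = 55.22 mg

55.2 mg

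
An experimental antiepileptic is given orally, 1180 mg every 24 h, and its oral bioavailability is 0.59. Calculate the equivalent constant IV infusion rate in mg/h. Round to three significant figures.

Equivalent systemic input: infusion rate = F·D/τ.
Rate = 0.59 × 1180 / 24 = 29.01 mg/h

29.0 mg/h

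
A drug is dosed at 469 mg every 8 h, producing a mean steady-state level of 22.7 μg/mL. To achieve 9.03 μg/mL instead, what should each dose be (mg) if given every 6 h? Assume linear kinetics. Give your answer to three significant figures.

140 mg

For first-order elimination, Css ∝ F·D/(CL·τ); F and CL are unchanged, so Css ∝ D/τ.
D₂ = D₁ × (Css,target / Css,current) × (τ₂/τ₁) = 469 × (9.03/22.7) × (6/8) = 139.9 mg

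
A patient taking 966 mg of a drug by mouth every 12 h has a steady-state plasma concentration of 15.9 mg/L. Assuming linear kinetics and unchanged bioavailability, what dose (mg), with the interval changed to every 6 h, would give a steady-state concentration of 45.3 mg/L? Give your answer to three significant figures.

1380 mg

With linear kinetics, Css is proportional to dose rate (D/τ) at fixed clearance.
D₂ = D₁ × (Css,target / Css,current) × (τ₂/τ₁) = 966 × (45.3/15.9) × (6/12) = 1376 mg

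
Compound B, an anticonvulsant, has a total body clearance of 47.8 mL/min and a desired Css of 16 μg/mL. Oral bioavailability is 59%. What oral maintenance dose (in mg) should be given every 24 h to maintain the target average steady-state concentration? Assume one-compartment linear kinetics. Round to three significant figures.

1870 mg

CL = 47.8 mL/min × 60/1000 = 2.868 L/h
D = CL × Css × τ / F = 2.868 × 16 × 24 / 0.59 = 1867 mg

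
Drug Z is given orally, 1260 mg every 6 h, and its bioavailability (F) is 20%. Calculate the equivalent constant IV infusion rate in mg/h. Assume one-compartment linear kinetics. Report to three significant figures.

42.0 mg/h

Equivalent systemic input: infusion rate = F·D/τ.
Rate = 0.2 × 1260 / 6 = 42.00 mg/h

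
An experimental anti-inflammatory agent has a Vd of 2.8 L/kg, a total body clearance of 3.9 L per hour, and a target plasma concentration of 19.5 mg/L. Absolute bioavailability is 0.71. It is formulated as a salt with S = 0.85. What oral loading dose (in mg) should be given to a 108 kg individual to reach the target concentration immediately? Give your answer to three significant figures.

Vd = 2.8 L/kg × 108 kg = 302.4 L
LD = Vd × C / F / S = 302.4 × 19.50 / 0.71 / 0.85 = 9771 mg

9770 mg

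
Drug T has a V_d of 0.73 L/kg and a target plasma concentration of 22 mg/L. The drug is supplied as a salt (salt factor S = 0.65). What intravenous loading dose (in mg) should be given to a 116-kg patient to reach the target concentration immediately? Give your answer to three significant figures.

2870 mg

Vd = 0.73 L/kg × 116 kg = 84.68 L
The loading dose fills Vd to the target concentration.
LD = Vd × C / S = 84.68 × 22.00 / 0.65 = 2866 mg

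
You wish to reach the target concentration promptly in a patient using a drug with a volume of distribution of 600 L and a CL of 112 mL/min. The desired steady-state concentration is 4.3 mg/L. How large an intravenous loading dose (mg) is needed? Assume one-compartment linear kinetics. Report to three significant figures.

2580 mg

LD = Vd × C = 600.0 × 4.300 = 2580 mg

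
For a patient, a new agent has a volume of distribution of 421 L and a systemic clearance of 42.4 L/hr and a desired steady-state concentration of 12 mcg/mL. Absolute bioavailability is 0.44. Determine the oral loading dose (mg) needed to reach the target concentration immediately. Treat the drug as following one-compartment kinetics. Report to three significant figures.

11500 mg

Loading dose depends on Vd (not clearance): it fills the distribution volume.
LD = Vd × C / F = 421.0 × 12.00 / 0.44 = 11480 mg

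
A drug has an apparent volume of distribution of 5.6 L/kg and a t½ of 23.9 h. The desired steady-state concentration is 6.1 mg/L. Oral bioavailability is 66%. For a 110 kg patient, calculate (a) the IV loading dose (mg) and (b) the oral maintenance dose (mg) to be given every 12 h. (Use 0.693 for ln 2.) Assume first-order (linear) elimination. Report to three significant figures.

(a) 3760 mg; (b) 1980 mg

Vd = 5.6 L/kg × 110 kg = 616.0 L
LD = Vd × C = 616.0 × 6.1 = 3758 mg
CL = 0.693 × Vd / t½ = 0.693 × 616.0 / 23.9 = 17.86 L/h
D = CL × Css × τ / F = 17.86 × 6.1 × 12 / 0.66 = 1981 mg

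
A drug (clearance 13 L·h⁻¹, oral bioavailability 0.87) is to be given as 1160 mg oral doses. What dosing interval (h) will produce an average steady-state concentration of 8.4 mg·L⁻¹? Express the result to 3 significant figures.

9.24 h

F·D/τ = CL·Css → τ = F·D / (CL·Css).
τ = 0.87 × 1160 / (13 × 8.4) = 9.242 h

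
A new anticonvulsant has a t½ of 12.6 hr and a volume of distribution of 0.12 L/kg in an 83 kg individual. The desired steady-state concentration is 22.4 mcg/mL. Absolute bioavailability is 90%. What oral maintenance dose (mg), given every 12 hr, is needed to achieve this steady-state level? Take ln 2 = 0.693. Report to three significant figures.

Vd(total) = 83 kg × 0.12 L/kg = 9.960 L
k = 0.693/12.6 = 0.05500 h⁻¹, so CL = k·Vd = 0.05500 × 9.960 = 0.5478 L/h
D = CL × Css × τ / F = 0.5478 × 22.4 × 12 / 0.9 = 163.6 mg

164 mg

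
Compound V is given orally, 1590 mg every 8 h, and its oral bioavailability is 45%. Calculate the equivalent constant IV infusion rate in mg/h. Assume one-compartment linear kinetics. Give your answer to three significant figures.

89.4 mg/h

Equivalent systemic input: infusion rate = F·D/τ.
Rate = 0.45 × 1590 / 8 = 89.44 mg/h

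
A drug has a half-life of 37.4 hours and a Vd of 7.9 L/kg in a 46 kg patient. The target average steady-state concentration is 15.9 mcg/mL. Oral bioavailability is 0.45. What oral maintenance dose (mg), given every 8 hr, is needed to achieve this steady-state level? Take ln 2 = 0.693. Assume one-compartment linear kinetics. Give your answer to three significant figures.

1900 mg

Vd = 7.9 L/kg × 46 kg = 363.4 L
CL = 0.693 × Vd / t½ = 0.693 × 363.4 / 37.4 = 6.734 L/h
D = CL × Css × τ / F = 6.734 × 15.9 × 8 / 0.45 = 1903 mg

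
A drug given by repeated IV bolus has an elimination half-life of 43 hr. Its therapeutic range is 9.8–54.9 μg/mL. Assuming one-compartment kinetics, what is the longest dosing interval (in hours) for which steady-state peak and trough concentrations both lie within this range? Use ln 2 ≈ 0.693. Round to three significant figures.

k = 0.693 / t½ = 0.693 / 43 = 0.01612 h⁻¹
Between IV bolus doses, concentration decays as C = C₀·e^(−kτ), so C_peak/C_trough = e^(kτ).
τ_max = ln(C_peak/C_trough) / k = ln(54.9/9.8) / 0.01612 = 1.723 / 0.01612 = 106.9 h

107 h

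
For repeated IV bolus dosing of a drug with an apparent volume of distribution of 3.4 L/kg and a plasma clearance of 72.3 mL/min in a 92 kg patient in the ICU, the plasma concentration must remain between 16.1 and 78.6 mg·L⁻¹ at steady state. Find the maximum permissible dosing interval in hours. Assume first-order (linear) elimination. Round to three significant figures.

Total Vd = 3.4 × 92 = 312.8 L
Convert clearance: 72.3 mL/min × 60 min/h ÷ 1000 mL/L = 4.338 L/h
k = CL / Vd = 4.338 / 312.8 = 0.01387 h⁻¹
Between IV bolus doses, concentration decays as C = C₀·e^(−kτ), so C_peak/C_trough = e^(kτ).
τ_max = ln(C_peak/C_trough) / k = ln(78.6/16.1) / 0.01387 = 1.586 / 0.01387 = 114.3 h

114 h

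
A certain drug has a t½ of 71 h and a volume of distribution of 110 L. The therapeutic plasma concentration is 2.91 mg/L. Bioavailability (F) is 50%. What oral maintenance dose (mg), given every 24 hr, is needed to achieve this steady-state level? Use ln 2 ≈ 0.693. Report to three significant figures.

150 mg

CL = ln 2 · Vd / t½ = 0.693 × 110.0 / 71 = 1.074 L/h
D = CL × Css × τ / F = 1.074 × 2.91 × 24 / 0.5 = 150.0 mg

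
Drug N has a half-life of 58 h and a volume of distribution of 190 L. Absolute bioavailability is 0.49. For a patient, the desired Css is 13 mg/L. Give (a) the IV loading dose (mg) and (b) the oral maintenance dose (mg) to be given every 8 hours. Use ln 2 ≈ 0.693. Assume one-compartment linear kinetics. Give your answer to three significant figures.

LD = Vd × C = 190.0 × 13 = 2470 mg
CL = 0.693 × Vd / t½ = 0.693 × 190.0 / 58 = 2.270 L/h
D = CL × Css × τ / F = 2.270 × 13 × 8 / 0.49 = 481.8 mg

(a) 2470 mg; (b) 482 mg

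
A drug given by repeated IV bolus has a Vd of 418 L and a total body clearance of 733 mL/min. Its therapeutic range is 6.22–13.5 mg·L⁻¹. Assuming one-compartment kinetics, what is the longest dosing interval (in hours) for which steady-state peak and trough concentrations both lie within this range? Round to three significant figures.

7.37 h

CL = 733 mL/min × 60/1000 = 43.98 L/h
k = CL / Vd = 43.98 / 418.0 = 0.1052 h⁻¹
Between IV bolus doses, concentration decays as C = C₀·e^(−kτ), so C_peak/C_trough = e^(kτ).
τ_max = ln(C_peak/C_trough) / k = ln(13.5/6.22) / 0.1052 = 0.7749 / 0.1052 = 7.366 h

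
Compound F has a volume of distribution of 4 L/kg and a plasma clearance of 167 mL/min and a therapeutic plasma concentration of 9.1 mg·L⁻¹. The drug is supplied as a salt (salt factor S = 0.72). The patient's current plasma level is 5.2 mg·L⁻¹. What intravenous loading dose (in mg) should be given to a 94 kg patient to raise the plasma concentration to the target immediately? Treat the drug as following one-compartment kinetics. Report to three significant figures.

Vd(total) = 94 kg × 4 L/kg = 376.0 L
The loading dose fills Vd to the target concentration.
Concentration deficit ΔC = 9.1 − 5.2 = 3.900 mg/L
LD = Vd × ΔC / S = 376.0 × 3.900 / 0.72 = 2037 mg

2040 mg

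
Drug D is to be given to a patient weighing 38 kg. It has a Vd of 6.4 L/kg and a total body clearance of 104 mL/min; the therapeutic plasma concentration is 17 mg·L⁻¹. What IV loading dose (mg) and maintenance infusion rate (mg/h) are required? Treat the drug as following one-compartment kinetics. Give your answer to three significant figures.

(a) 4130 mg; (b) 106 mg/h

Vd = 6.4 L/kg × 38 kg = 243.2 L
Loading dose = Vd × C = 243.2 × 17 = 4134 mg
CL = 104 mL/min = 104 × 0.06 = 6.240 L/h
Infusion rate = 6.240 L/h × 17 mg/L = 106.1 mg/h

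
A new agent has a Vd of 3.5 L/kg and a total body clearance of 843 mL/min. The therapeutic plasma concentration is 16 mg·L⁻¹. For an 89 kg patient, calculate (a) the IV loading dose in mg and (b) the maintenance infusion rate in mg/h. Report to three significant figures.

Vd = 3.5 L/kg × 89 kg = 311.5 L
Loading: fill Vd to C_target → 311.5 L × 16 mg/L = 4984 mg
Convert clearance: 843 mL/min × 60 min/h ÷ 1000 mL/L = 50.58 L/h
Maintenance: replace elimination → rate = CL × Css = 50.58 × 16 = 809.3 mg/h

(a) 4980 mg; (b) 809 mg/h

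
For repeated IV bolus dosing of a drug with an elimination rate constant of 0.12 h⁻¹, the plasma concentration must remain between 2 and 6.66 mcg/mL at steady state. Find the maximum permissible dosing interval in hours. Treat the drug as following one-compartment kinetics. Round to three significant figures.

10.0 h

Between IV bolus doses, concentration decays as C = C₀·e^(−kτ), so C_peak/C_trough = e^(kτ).
τ_max = ln(C_peak/C_trough) / k = ln(6.66/2) / 0.1200 = 1.203 / 0.1200 = 10.03 h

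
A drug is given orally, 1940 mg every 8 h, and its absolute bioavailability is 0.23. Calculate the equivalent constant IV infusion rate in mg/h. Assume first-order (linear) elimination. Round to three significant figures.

55.8 mg/h

Equivalent systemic input: infusion rate = F·D/τ.
Rate = 0.23 × 1940 / 8 = 55.78 mg/h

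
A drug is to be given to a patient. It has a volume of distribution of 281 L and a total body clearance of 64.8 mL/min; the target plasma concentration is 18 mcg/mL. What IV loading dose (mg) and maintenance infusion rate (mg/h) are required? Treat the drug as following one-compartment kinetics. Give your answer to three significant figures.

(a) 5060 mg; (b) 70.0 mg/h

Loading: fill Vd to C_target → 281.0 L × 18 mg/L = 5058 mg
CL = 64.8 mL/min = 64.8 × 0.06 = 3.888 L/h
Infusion rate = 3.888 L/h × 18 mg/L = 69.98 mg/h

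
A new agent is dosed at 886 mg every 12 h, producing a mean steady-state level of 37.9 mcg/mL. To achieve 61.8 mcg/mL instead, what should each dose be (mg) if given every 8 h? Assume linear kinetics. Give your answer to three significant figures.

963 mg

For first-order elimination, Css ∝ F·D/(CL·τ); F and CL are unchanged, so Css ∝ D/τ.
D₂ = D₁ × (Css,target / Css,current) × (τ₂/τ₁) = 886 × (61.8/37.9) × (8/12) = 963.1 mg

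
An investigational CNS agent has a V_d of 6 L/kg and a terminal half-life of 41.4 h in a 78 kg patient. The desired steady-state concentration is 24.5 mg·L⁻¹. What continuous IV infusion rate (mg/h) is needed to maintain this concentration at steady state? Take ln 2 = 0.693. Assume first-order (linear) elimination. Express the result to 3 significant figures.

192 mg/h

Total Vd = 6 × 78 = 468.0 L
k = 0.693/41.4 = 0.01674 h⁻¹, so CL = k·Vd = 0.01674 × 468.0 = 7.834 L/h
Infusion rate = CL × Css = 7.834 × 24.5 = 191.9 mg/h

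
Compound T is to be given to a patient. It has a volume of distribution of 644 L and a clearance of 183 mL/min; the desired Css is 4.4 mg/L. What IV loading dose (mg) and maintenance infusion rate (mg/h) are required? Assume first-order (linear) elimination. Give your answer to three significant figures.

Loading dose = Vd × C = 644.0 × 4.4 = 2834 mg
Convert clearance: 183 mL/min × 60 min/h ÷ 1000 mL/L = 10.98 L/h
Maintenance: replace elimination → rate = CL × Css = 10.98 × 4.4 = 48.31 mg/h

(a) 2830 mg; (b) 48.3 mg/h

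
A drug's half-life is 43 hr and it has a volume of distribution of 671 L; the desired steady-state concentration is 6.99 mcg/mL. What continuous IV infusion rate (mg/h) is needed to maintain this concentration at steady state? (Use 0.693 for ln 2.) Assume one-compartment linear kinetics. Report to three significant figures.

CL = 0.693 × Vd / t½ = 0.693 × 671.0 / 43 = 10.81 L/h
Infusion rate = CL × Css = 10.81 × 6.99 = 75.56 mg/h

75.6 mg/h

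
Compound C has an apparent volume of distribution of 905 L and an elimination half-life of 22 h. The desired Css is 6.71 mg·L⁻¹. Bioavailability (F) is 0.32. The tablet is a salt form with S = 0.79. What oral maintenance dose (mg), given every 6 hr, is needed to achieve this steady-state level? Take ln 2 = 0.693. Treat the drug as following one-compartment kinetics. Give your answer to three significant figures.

k = 0.693/22 = 0.03150 h⁻¹, so CL = k·Vd = 0.03150 × 905.0 = 28.51 L/h
D = CL × Css × τ / F / S = 28.51 × 6.71 × 6 / 0.32 / 0.79 = 4540 mg

4540 mg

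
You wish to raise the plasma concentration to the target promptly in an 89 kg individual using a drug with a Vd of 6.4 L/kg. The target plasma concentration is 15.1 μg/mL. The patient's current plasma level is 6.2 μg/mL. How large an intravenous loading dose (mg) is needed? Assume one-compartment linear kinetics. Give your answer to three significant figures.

5070 mg

Total Vd = 6.4 × 89 = 569.6 L
Concentration deficit ΔC = 15.1 − 6.2 = 8.900 mg/L
LD = Vd × ΔC = 569.6 × 8.900 = 5069 mg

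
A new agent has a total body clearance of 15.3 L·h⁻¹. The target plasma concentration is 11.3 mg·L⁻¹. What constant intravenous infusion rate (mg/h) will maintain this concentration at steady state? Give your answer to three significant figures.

At steady state, infusion rate equals elimination rate: rate in = CL × Css.
R₀ = 15.30 × 11.3 = 172.9 mg/h

173 mg/h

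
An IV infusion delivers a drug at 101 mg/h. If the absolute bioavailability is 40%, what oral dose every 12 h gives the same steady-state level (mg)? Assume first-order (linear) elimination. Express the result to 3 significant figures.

To maintain the same Css, the systemic dosing rate must be unchanged: F·D/τ = infusion rate.
D = rate × τ / F = 101 × 12 / 0.4 = 3030 mg

3030 mg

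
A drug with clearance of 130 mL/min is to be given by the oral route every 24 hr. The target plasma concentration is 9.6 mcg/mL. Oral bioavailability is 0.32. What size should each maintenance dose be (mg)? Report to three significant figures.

5620 mg

CL = 130 mL/min × 60/1000 = 7.800 L/h
D = CL × Css × τ / F = 7.800 × 9.6 × 24 / 0.32 = 5616 mg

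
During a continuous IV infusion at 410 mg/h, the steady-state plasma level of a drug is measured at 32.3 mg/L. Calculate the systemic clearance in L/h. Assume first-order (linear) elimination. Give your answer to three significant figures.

12.7 L/h

At steady state, infusion rate = CL × Css, so CL = rate / Css.
CL = 410 / 32.3 = 12.69 L/h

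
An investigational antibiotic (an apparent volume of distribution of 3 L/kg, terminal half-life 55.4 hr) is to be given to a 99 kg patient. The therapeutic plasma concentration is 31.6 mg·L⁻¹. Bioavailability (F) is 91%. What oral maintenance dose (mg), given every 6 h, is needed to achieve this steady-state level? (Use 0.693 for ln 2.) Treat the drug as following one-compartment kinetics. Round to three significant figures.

Vd = 3 L/kg × 99 kg = 297.0 L
CL = ln 2 · Vd / t½ = 0.693 × 297.0 / 55.4 = 3.715 L/h
D = CL × Css × τ / F = 3.715 × 31.6 × 6 / 0.91 = 774.0 mg

774 mg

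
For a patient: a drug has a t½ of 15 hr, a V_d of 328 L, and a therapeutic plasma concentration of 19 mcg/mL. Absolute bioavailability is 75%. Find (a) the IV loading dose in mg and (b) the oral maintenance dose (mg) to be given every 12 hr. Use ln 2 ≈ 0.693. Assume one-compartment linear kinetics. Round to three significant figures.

(a) 6230 mg; (b) 4610 mg

LD = Vd × C = 328.0 × 19 = 6232 mg
CL = 0.693 × Vd / t½ = 0.693 × 328.0 / 15 = 15.15 L/h
D = CL × Css × τ / F = 15.15 × 19 × 12 / 0.75 = 4606 mg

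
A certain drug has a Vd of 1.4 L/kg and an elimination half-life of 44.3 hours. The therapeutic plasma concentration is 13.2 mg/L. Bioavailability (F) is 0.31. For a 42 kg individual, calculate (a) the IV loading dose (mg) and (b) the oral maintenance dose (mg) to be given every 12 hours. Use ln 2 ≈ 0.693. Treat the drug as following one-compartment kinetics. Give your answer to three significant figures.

Vd(total) = 42 kg × 1.4 L/kg = 58.80 L
LD = Vd × C = 58.80 × 13.2 = 776.2 mg
CL = 0.693 × Vd / t½ = 0.693 × 58.80 / 44.3 = 0.9198 L/h
D = CL × Css × τ / F = 0.9198 × 13.2 × 12 / 0.31 = 470.0 mg

(a) 776 mg; (b) 470 mg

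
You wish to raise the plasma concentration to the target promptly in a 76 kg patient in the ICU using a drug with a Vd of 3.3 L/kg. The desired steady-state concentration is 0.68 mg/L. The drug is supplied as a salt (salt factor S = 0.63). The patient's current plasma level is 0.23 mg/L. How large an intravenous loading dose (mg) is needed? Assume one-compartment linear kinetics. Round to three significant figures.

179 mg

Vd(total) = 76 kg × 3.3 L/kg = 250.8 L
Concentration deficit ΔC = 0.68 − 0.23 = 0.4500 mg/L
LD = Vd × ΔC / S = 250.8 × 0.4500 / 0.63 = 179.1 mg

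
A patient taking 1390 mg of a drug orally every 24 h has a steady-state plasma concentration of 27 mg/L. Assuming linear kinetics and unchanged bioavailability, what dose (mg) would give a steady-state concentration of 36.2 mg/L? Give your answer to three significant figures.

With linear kinetics, Css is proportional to dose rate (D/τ) at fixed clearance.
D₂ = D₁ × (Css,target / Css,current) = 1390 × 36.2/27 = 1864 mg

1860 mg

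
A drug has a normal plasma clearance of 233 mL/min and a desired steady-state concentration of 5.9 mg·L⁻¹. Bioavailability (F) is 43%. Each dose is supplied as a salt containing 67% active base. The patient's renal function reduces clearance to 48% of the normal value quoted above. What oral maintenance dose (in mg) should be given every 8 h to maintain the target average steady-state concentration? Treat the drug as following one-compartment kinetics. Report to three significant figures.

Convert clearance: 233 mL/min × 60 min/h ÷ 1000 mL/L = 13.98 L/h
Patient clearance = 0.48 × 13.98 = 6.710 L/h
At steady state, dose per interval replaces the amount cleared in that interval: F·S·D/τ = CL·Css.
D = CL × Css × τ / F / S = 6.710 × 5.9 × 8 / 0.43 / 0.67 = 1099 mg

1100 mg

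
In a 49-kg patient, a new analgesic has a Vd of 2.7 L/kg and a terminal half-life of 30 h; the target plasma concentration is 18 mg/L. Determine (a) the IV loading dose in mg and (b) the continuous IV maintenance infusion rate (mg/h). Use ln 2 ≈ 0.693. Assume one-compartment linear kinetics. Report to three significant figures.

Vd(total) = 49 kg × 2.7 L/kg = 132.3 L
LD = Vd × C = 132.3 × 18 = 2381 mg
CL = 0.693 × Vd / t½ = 0.693 × 132.3 / 30 = 3.056 L/h
Infusion rate = CL × Css = 3.056 × 18 = 55.01 mg/h

(a) 2380 mg; (b) 55.0 mg/h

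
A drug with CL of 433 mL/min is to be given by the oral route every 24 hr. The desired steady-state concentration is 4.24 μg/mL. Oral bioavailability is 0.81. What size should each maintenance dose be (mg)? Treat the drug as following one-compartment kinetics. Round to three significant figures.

CL = 433 mL/min = 433 × 0.06 = 25.98 L/h
D = CL × Css × τ / F = 25.98 × 4.24 × 24 / 0.81 = 3264 mg

3260 mg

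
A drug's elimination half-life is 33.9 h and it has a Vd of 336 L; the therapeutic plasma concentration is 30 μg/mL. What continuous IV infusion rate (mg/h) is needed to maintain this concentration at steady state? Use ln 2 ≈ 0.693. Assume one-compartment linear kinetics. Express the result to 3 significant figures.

206 mg/h

k = 0.693/33.9 = 0.02044 h⁻¹, so CL = k·Vd = 0.02044 × 336.0 = 6.868 L/h
Infusion rate = CL × Css = 6.868 × 30 = 206.0 mg/h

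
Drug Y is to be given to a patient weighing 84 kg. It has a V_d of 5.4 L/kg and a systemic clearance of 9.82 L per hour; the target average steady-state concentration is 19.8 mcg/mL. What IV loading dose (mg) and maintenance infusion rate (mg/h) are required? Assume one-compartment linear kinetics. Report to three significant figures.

Vd(total) = 84 kg × 5.4 L/kg = 453.6 L
Loading dose = Vd × C = 453.6 × 19.8 = 8981 mg
Maintenance: replace elimination → rate = CL × Css = 9.820 × 19.8 = 194.4 mg/h

(a) 8980 mg; (b) 194 mg/h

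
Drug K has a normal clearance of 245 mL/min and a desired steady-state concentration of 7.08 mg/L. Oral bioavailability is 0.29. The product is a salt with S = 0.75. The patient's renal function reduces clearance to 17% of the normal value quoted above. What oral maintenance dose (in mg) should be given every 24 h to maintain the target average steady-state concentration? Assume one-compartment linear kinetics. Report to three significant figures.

Convert clearance: 245 mL/min × 60 min/h ÷ 1000 mL/L = 14.70 L/h
Patient clearance = 0.17 × 14.70 = 2.499 L/h
D = CL × Css × τ / F / S = 2.499 × 7.08 × 24 / 0.29 / 0.75 = 1952 mg

1950 mg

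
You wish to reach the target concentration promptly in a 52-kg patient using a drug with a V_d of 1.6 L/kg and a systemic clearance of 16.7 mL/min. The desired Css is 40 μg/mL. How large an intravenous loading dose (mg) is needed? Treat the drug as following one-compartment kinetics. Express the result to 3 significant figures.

3330 mg

Vd = 1.6 L/kg × 52 kg = 83.20 L
Loading dose depends on Vd (not clearance): it fills the distribution volume.
LD = Vd × C = 83.20 × 40.00 = 3328 mg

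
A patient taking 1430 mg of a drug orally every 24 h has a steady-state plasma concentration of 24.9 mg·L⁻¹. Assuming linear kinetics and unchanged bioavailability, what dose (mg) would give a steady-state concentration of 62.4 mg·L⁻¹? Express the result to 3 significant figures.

3580 mg

For first-order elimination, Css ∝ F·D/(CL·τ); F and CL are unchanged, so Css ∝ D/τ.
D₂ = D₁ × (Css,target / Css,current) = 1430 × 62.4/24.9 = 3584 mg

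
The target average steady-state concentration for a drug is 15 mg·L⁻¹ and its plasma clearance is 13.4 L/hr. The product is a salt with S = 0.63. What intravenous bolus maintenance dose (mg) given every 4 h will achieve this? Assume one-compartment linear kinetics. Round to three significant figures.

1280 mg

D = CL × Css × τ / S = 13.40 × 15 × 4 / 0.63 = 1276 mg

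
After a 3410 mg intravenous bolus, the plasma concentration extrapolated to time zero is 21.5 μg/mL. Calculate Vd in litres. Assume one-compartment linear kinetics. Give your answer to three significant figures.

159 L

Immediately after an IV bolus, C₀ = Dose / Vd, so Vd = Dose / C₀.
Vd = 3410 / 21.5 = 158.6 L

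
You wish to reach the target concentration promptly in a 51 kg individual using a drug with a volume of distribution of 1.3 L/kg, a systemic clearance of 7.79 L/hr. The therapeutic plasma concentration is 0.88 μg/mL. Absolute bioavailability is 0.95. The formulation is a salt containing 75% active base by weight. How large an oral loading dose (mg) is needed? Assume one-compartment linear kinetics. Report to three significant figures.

81.9 mg

Total Vd = 1.3 × 51 = 66.30 L
LD is governed by Vd — clearance does not enter the loading-dose calculation.
LD = Vd × C / F / S = 66.30 × 0.8800 / 0.95 / 0.75 = 81.89 mg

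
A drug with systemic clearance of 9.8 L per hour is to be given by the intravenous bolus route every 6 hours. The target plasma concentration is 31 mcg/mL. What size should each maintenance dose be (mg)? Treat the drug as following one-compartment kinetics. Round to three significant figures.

1820 mg

D = CL × Css × τ = 9.800 × 31 × 6 = 1823 mg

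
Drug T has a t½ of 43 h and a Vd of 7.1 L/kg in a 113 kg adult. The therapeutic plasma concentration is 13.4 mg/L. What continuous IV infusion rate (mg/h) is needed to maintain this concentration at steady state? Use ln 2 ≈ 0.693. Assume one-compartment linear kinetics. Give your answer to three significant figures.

173 mg/h

Vd(total) = 113 kg × 7.1 L/kg = 802.3 L
k = 0.693/43 = 0.01612 h⁻¹, so CL = k·Vd = 0.01612 × 802.3 = 12.93 L/h
Infusion rate = CL × Css = 12.93 × 13.4 = 173.3 mg/h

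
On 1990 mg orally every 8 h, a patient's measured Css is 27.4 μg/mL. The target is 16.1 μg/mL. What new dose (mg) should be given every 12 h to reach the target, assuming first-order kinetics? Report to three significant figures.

For first-order elimination, Css ∝ F·D/(CL·τ); F and CL are unchanged, so Css ∝ D/τ.
D₂ = D₁ × (Css,target / Css,current) × (τ₂/τ₁) = 1990 × (16.1/27.4) × (12/8) = 1754 mg

1750 mg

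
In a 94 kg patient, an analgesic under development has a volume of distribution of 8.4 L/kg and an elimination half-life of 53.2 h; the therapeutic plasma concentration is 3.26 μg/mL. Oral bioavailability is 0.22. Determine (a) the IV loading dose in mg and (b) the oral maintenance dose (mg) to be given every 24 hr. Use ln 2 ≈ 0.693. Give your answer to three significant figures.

(a) 2570 mg; (b) 3660 mg

Total Vd = 8.4 × 94 = 789.6 L
LD = Vd × C = 789.6 × 3.26 = 2574 mg
CL = 0.693 × Vd / t½ = 0.693 × 789.6 / 53.2 = 10.29 L/h
D = CL × Css × τ / F = 10.29 × 3.26 × 24 / 0.22 = 3659 mg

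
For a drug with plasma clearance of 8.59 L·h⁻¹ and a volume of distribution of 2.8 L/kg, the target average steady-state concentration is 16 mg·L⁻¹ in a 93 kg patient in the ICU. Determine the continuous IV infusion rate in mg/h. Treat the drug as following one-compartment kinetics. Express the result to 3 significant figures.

Infusion rate = CL · Css = 8.590 L/h × 16 mg/L = 137.4 mg/h

137 mg/h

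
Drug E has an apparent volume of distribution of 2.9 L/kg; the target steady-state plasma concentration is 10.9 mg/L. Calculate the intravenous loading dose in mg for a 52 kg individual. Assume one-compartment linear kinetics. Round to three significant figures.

Vd(total) = 52 kg × 2.9 L/kg = 150.8 L
LD = Vd × C = 150.8 × 10.90 = 1644 mg

1640 mg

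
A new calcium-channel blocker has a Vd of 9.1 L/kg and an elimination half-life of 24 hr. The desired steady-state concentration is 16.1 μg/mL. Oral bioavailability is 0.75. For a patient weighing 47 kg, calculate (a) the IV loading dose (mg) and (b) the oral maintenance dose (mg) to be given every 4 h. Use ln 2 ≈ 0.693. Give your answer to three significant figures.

(a) 6890 mg; (b) 1060 mg

Vd = 9.1 L/kg × 47 kg = 427.7 L
LD = Vd × C = 427.7 × 16.1 = 6886 mg
CL = 0.693 × Vd / t½ = 0.693 × 427.7 / 24 = 12.35 L/h
D = CL × Css × τ / F = 12.35 × 16.1 × 4 / 0.75 = 1060 mg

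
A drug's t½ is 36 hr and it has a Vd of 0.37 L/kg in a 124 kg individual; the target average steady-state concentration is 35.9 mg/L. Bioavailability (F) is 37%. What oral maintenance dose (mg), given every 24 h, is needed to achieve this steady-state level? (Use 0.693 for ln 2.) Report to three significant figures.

Total Vd = 0.37 × 124 = 45.88 L
CL = ln 2 · Vd / t½ = 0.693 × 45.88 / 36 = 0.8832 L/h
D = CL × Css × τ / F = 0.8832 × 35.9 × 24 / 0.37 = 2057 mg

2060 mg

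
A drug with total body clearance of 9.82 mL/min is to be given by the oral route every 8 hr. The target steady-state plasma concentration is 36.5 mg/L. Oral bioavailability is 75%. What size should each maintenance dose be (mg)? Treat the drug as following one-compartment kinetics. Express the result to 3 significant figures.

229 mg

CL = 9.82 mL/min × 60/1000 = 0.5892 L/h
At steady state, dose per interval replaces the amount cleared in that interval: F·D/τ = CL·Css.
D = CL × Css × τ / F = 0.5892 × 36.5 × 8 / 0.75 = 229.4 mg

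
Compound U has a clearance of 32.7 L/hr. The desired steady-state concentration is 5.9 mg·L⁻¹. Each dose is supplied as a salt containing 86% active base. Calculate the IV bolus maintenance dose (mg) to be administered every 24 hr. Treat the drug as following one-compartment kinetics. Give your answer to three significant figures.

5380 mg

D = CL × Css × τ / S = 32.70 × 5.9 × 24 / 0.86 = 5384 mg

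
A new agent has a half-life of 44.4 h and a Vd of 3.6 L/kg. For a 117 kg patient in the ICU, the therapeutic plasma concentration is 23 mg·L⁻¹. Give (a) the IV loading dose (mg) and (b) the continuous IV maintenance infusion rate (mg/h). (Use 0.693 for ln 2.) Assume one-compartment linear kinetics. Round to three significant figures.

(a) 9690 mg; (b) 151 mg/h

Vd(total) = 117 kg × 3.6 L/kg = 421.2 L
LD = Vd × C = 421.2 × 23 = 9688 mg
CL = 0.693 × Vd / t½ = 0.693 × 421.2 / 44.4 = 6.574 L/h
Infusion rate = CL × Css = 6.574 × 23 = 151.2 mg/h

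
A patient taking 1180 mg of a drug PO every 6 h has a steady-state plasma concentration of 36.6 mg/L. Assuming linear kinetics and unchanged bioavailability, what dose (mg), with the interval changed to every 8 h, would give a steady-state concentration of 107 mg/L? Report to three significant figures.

With linear kinetics, Css is proportional to dose rate (D/τ) at fixed clearance.
D₂ = D₁ × (Css,target / Css,current) × (τ₂/τ₁) = 1180 × (107/36.6) × (8/6) = 4600 mg

4600 mg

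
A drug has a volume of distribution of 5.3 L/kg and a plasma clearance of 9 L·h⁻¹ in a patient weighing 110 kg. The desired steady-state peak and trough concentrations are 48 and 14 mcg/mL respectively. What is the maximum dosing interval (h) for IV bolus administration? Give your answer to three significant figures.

Vd = 5.3 L/kg × 110 kg = 583.0 L
k = CL / Vd = 9.000 / 583.0 = 0.01544 h⁻¹
Between IV bolus doses, concentration decays as C = C₀·e^(−kτ), so C_peak/C_trough = e^(kτ).
τ_max = ln(C_peak/C_trough) / k = ln(48/14) / 0.01544 = 1.232 / 0.01544 = 79.79 h

79.8 h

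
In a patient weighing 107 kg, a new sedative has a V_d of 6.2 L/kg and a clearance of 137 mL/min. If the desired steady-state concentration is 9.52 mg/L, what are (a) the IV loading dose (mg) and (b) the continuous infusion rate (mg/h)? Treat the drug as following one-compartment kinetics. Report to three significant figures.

(a) 6320 mg; (b) 78.3 mg/h

Vd(total) = 107 kg × 6.2 L/kg = 663.4 L
LD = Vd · C_target = 663.4 × 9.52 = 6316 mg
CL = 137 mL/min × 60/1000 = 8.220 L/h
Maintenance: replace elimination → rate = CL × Css = 8.220 × 9.52 = 78.25 mg/h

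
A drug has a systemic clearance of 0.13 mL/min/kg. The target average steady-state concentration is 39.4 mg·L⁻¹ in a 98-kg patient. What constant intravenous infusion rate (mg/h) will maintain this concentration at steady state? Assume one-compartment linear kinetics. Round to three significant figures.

CL = 0.13 mL/min/kg × 98 kg = 12.74 mL/min = 12.74 × 60/1000 = 0.7644 L/h
At steady state, infusion rate equals elimination rate: rate in = CL × Css.
Infusion rate = CL · Css = 0.7644 L/h × 39.4 mg/L = 30.12 mg/h

30.1 mg/h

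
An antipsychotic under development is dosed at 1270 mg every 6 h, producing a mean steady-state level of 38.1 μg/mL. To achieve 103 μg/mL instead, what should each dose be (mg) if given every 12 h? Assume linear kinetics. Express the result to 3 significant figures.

6870 mg

For first-order elimination, Css ∝ F·D/(CL·τ); F and CL are unchanged, so Css ∝ D/τ.
D₂ = D₁ × (Css,target / Css,current) × (τ₂/τ₁) = 1270 × (103/38.1) × (12/6) = 6867 mg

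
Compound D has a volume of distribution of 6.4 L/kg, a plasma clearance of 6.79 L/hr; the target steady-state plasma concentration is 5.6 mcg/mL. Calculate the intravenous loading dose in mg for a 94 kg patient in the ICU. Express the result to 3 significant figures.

3370 mg

Vd = 6.4 L/kg × 94 kg = 601.6 L
LD is governed by Vd — clearance does not enter the loading-dose calculation.
LD = Vd × C = 601.6 × 5.600 = 3369 mg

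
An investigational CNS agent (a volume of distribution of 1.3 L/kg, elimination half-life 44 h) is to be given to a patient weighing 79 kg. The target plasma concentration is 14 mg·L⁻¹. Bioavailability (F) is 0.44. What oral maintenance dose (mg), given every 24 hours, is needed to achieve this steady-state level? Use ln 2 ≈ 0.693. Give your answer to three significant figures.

Vd(total) = 79 kg × 1.3 L/kg = 102.7 L
k = 0.693/44 = 0.01575 h⁻¹, so CL = k·Vd = 0.01575 × 102.7 = 1.618 L/h
D = CL × Css × τ / F = 1.618 × 14 × 24 / 0.44 = 1236 mg

1240 mg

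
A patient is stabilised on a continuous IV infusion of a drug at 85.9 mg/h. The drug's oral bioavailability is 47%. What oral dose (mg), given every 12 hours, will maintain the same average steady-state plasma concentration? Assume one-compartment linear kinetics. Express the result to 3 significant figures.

2190 mg

To maintain the same Css, the systemic dosing rate must be unchanged: F·D/τ = infusion rate.
D = rate × τ / F = 85.9 × 12 / 0.47 = 2193 mg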